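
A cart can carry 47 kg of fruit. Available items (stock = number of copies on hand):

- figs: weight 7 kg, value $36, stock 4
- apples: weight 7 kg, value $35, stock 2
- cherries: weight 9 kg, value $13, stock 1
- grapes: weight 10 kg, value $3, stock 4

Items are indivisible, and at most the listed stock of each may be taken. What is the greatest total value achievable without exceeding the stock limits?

$214

Top feasible selections:
- 4×figs + 2×apples: weight 42, value 214
- 4×figs + 1×apples + 1×cherries: weight 44, value 192
Best: $214.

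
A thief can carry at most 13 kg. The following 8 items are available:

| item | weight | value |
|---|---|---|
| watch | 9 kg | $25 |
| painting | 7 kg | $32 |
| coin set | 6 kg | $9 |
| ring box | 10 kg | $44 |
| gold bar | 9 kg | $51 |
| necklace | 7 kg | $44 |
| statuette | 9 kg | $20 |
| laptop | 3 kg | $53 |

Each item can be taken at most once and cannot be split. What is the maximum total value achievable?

This is a 0/1 knapsack; check combinations near the capacity.
- gold bar+laptop: weight 9+3=12, value 51+53=104
- necklace+laptop: weight 7+3=10, value 44+53=97
- ring box+laptop: weight 10+3=13, value 44+53=97
Best: $104.

$104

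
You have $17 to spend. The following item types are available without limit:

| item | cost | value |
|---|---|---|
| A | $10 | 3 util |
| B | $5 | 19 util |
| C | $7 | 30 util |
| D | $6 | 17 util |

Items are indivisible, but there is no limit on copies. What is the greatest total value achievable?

Best value-per-unit is C at 30/7; filling with it alone gives 2×30 = 60.
Optimal mix: 2×B + 1×C → cost 17, value 68.

68 util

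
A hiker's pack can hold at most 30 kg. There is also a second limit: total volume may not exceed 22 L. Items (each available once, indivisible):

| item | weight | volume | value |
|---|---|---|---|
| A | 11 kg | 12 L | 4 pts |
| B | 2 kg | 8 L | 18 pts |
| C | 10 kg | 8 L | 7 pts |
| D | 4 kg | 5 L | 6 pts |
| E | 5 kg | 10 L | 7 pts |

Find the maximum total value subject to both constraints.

31 pts

Feasible sets respecting both limits:
- B+C+D: weight 16, volume 21, value 31
- B+C: weight 12, volume 16, value 25
- B+E: weight 7, volume 18, value 25
Best: 31 pts.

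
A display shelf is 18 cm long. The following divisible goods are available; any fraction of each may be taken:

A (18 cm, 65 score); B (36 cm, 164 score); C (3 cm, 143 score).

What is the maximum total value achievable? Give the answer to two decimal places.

Take in order of value per unit:
- C (143/3 per unit): all 3 → value 143, running total 143.00
- B (164/36 per unit): 15 of 36 → value 15×164/36 = 68.3333, running total 211.33
Total 211.33.

211.33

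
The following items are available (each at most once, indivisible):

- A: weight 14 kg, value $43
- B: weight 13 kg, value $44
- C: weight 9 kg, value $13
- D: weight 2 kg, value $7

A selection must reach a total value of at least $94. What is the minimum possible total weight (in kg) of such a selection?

Subsets with value ≥ 94, sorted by total weight:
- A+B+D: weight 29, value 94
- A+B+C: weight 36, value 100
Minimum weight: 29 kg.

29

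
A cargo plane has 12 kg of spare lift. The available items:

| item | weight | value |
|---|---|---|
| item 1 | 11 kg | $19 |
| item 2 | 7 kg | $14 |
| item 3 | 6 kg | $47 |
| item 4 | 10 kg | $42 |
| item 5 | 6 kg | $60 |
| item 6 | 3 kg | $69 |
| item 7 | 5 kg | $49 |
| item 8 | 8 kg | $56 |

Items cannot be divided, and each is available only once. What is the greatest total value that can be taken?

$129

Check high-value combinations within 12 kg:
- item 5+item 6: weight 6+3=9, value 60+69=129
- item 6+item 8: weight 3+8=11, value 69+56=125
- item 6+item 7: weight 3+5=8, value 69+49=118
Best: $129.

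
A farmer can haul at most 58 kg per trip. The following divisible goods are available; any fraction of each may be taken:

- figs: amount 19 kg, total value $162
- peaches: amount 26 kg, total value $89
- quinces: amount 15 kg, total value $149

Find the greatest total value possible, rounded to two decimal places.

Take in order of value per unit:
- quinces (149/15 per unit): all 15 → value 149, running total 149.00
- figs (162/19 per unit): all 19 → value 162, running total 311.00
- peaches (89/26 per unit): 24 of 26 → value 24×89/26 = 82.1538, running total 393.15
Total 393.15.

393.15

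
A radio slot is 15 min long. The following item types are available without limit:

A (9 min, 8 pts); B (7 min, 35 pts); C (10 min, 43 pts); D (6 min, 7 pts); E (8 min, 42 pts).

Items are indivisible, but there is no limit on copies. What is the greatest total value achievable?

Best value-per-unit is E at 42/8; filling with it alone gives 1×42 = 42.
Optimal mix: 1×B + 1×E → duration 15, value 77.

77 pts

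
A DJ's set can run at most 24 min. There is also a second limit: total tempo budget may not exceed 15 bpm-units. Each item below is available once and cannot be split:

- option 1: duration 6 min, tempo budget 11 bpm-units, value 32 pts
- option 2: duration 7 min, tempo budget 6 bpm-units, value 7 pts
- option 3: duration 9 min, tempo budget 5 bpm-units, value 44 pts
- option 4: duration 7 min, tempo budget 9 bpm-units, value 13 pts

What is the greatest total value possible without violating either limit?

57 pts

Feasible sets respecting both limits:
- option 3+option 4: duration 16, tempo budget 14, value 57
- option 2+option 3: duration 16, tempo budget 11, value 51
- option 3: duration 9, tempo budget 5, value 44
- option 1: duration 6, tempo budget 11, value 32
Best: 57 pts.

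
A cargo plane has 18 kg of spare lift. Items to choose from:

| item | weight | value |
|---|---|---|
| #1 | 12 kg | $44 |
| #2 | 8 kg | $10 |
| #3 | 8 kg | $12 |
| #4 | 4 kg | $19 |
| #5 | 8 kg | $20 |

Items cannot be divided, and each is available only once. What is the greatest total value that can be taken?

$63

This is a 0/1 knapsack; check combinations near the capacity.
- #1+#4: weight 12+4=16, value 44+19=63
- #1: weight 12, value 44
- #4+#5: weight 4+8=12, value 19+20=39
- #3+#5: weight 8+8=16, value 12+20=32
- #3+#4: weight 8+4=12, value 12+19=31
Best: $63.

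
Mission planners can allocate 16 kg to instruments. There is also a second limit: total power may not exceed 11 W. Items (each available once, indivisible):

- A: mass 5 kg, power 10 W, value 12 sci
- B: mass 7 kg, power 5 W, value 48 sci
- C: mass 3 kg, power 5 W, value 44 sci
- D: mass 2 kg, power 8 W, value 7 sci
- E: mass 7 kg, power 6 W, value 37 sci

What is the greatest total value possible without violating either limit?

Feasible sets respecting both limits:
- B+C: mass 10, power 10, value 92
- B+E: mass 14, power 11, value 85
- C+E: mass 10, power 11, value 81
- B: mass 7, power 5, value 48
Best: 92 sci.

92 sci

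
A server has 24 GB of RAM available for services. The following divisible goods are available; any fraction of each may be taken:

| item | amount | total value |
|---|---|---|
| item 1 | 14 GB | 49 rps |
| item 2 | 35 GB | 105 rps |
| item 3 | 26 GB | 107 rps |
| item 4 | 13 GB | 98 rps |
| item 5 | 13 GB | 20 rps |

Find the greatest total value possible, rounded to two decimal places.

143.27

Take in order of value per unit:
- item 4 (98/13 per unit): all 13 → value 98, running total 98.00
- item 3 (107/26 per unit): 11 of 26 → value 11×107/26 = 45.2692, running total 143.27
Total 143.27.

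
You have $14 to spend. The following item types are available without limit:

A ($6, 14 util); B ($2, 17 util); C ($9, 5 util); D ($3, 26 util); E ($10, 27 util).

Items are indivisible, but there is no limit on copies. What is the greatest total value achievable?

121 util

Best value-per-unit is D at 26/3; filling with it alone gives 4×26 = 104.
Optimal mix: 1×B + 4×D → cost 14, value 121.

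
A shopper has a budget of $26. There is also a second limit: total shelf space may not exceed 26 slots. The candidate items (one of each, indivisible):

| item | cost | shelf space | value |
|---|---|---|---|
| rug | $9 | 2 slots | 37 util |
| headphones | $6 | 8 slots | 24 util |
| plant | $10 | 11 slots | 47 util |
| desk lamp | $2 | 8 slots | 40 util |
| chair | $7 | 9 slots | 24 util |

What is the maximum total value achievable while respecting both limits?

Feasible sets respecting both limits:
- rug+plant+desk lamp: cost 21, shelf space 21, value 124
- rug+headphones+plant: cost 25, shelf space 21, value 108
- rug+plant+chair: cost 26, shelf space 22, value 108
- rug+headphones+desk lamp: cost 17, shelf space 18, value 101
Best: 124 util.

124 util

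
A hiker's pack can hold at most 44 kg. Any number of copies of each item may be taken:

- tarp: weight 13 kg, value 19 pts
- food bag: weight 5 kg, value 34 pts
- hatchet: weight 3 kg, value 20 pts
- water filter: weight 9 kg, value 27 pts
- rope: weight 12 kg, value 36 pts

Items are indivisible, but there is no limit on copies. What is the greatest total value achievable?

298 pts

Best value-per-unit is food bag at 34/5; filling with it alone gives 8×34 = 272.
Optimal mix: 7×food bag + 3×hatchet → weight 44, value 298.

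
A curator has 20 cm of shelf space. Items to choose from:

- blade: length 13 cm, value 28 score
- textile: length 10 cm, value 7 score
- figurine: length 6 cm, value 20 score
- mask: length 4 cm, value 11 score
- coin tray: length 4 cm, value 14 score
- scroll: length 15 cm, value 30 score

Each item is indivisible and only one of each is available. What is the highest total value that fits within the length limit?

Check high-value combinations within 20 cm:
- blade+figurine: length 13+6=19, value 28+20=48
- figurine+mask+coin tray: length 6+4+4=14, value 20+11+14=45
- coin tray+scroll: length 4+15=19, value 14+30=44
- blade+coin tray: length 13+4=17, value 28+14=42
- mask+scroll: length 4+15=19, value 11+30=41
Best: 48 score.

48 score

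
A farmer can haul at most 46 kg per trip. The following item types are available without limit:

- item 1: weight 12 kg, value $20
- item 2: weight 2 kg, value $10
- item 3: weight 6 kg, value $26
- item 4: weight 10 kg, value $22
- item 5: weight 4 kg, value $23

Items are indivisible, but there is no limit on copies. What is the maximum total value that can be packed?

$263

Best value-per-unit is item 5 at 23/4; filling with it alone gives 11×23 = 253.
Optimal mix: 1×item 2 + 11×item 5 → weight 46, value 263.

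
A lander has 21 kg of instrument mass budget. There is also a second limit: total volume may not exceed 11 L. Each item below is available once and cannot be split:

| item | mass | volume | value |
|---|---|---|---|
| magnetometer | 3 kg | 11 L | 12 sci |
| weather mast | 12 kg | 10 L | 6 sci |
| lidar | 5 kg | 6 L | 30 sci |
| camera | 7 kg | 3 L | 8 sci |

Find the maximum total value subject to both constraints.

Feasible sets respecting both limits:
- lidar+camera: mass 12, volume 9, value 38
- lidar: mass 5, volume 6, value 30
- magnetometer: mass 3, volume 11, value 12
- camera: mass 7, volume 3, value 8
Best: 38 sci.

38 sci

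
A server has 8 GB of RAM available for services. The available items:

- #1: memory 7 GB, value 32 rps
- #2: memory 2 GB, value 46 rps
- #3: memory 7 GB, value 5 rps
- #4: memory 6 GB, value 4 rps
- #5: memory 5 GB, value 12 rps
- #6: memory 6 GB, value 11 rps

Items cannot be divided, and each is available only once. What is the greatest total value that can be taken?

Check high-value combinations within 8 GB:
- #2+#5: memory 2+5=7, value 46+12=58
- #2+#6: memory 2+6=8, value 46+11=57
- #2+#4: memory 2+6=8, value 46+4=50
- #2: memory 2, value 46
- #1: memory 7, value 32
Best: 58 rps.

58 rps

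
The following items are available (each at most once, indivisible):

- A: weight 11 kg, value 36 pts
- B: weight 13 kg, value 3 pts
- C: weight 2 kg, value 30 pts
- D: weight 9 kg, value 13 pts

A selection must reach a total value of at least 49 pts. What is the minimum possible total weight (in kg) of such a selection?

Subsets with value ≥ 49, sorted by total weight:
- A+C: weight 13, value 66
- A+D: weight 20, value 49
- A+C+D: weight 22, value 79
Minimum weight: 13 kg.

13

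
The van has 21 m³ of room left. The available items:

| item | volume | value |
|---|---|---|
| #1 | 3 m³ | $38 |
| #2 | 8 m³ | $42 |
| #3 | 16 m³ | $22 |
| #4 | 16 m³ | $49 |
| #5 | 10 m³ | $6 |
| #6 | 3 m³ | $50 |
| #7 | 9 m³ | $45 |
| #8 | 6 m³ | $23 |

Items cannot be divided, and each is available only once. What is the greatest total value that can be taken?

This is a 0/1 knapsack; check combinations near the capacity.
- #1+#6+#7+#8: volume 3+3+9+6=21, value 38+50+45+23=156
- #1+#2+#6+#8: volume 3+8+3+6=20, value 38+42+50+23=153
- #2+#6+#7: volume 8+3+9=20, value 42+50+45=137
- #1+#6+#7: volume 3+3+9=15, value 38+50+45=133
Best: $156.

$156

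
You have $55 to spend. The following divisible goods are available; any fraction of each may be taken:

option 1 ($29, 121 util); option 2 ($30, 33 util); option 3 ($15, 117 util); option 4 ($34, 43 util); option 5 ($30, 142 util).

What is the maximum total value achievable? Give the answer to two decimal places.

Take in order of value per unit:
- option 3 (117/15 per unit): all 15 → value 117, running total 117.00
- option 5 (142/30 per unit): all 30 → value 142, running total 259.00
- option 1 (121/29 per unit): 10 of 29 → value 10×121/29 = 41.7241, running total 300.72
Total 300.72.

300.72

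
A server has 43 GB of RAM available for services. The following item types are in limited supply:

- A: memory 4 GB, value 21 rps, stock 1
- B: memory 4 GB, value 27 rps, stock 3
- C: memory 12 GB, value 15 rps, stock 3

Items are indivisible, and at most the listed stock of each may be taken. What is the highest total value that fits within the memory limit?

Best selections within memory 43 and stock limits:
- 1×A + 3×B + 2×C: memory 40, value 132
- 1×A + 3×B + 1×C: memory 28, value 117
Best: 132 rps.

132 rps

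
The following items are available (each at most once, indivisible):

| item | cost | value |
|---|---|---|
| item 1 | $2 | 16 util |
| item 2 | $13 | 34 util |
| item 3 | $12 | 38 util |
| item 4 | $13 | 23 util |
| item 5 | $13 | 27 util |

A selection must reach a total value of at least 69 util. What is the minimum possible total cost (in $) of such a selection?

Subsets with value ≥ 69, sorted by total cost:
- item 2+item 3: cost 25, value 72
- item 1+item 2+item 3: cost 27, value 88
Minimum cost: 25 $.

25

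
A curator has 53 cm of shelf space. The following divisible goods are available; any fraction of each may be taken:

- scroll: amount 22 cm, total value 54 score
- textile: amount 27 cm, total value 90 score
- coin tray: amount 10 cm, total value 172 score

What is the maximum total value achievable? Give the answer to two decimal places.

Take in order of value per unit:
- coin tray (172/10 per unit): all 10 → value 172, running total 172.00
- textile (90/27 per unit): all 27 → value 90, running total 262.00
- scroll (54/22 per unit): 16 of 22 → value 16×54/22 = 39.2727, running total 301.27
Total 301.27.

301.27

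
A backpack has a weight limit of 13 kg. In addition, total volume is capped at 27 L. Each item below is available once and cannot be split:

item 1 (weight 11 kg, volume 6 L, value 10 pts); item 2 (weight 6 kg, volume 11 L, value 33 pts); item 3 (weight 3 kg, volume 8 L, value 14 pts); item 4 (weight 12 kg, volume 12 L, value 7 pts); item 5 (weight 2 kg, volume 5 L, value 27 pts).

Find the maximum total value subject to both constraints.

74 pts

Feasible sets respecting both limits:
- item 2+item 3+item 5: weight 11, volume 24, value 74
- item 2+item 5: weight 8, volume 16, value 60
- item 2+item 3: weight 9, volume 19, value 47
Best: 74 pts.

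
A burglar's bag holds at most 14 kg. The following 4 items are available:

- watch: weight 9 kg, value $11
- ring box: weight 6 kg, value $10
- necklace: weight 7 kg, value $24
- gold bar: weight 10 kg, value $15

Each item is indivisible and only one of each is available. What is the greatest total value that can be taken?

$34

Check high-value combinations within 14 kg:
- ring box+necklace: weight 6+7=13, value 10+24=34
- necklace: weight 7, value 24
- gold bar: weight 10, value 15
- watch: weight 9, value 11
Best: $34.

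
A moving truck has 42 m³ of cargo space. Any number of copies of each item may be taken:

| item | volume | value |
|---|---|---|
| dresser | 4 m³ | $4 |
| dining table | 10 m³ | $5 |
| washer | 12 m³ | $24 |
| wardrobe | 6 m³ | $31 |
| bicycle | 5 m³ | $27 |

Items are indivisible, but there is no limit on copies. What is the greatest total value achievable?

Best value-per-unit is bicycle at 27/5; filling with it alone gives 8×27 = 216.
Optimal mix: 2×wardrobe + 6×bicycle → volume 42, value 224.

$224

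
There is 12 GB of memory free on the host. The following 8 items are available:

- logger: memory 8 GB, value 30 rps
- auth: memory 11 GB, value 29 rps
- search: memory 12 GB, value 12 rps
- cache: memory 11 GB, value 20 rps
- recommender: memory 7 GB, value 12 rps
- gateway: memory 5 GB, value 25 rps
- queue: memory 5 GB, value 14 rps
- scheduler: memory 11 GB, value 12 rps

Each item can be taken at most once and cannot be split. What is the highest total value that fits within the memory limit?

39 rps

Check high-value combinations within 12 GB:
- gateway+queue: memory 5+5=10, value 25+14=39
- recommender+gateway: memory 7+5=12, value 12+25=37
- logger: memory 8, value 30
- auth: memory 11, value 29
- recommender+queue: memory 7+5=12, value 12+14=26
Best: 39 rps.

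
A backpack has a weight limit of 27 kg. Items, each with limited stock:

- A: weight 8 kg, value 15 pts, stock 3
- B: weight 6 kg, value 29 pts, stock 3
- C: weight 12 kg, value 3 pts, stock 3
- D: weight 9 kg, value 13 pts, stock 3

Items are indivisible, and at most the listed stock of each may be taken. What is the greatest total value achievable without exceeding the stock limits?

Top feasible selections:
- 1×A + 3×B: weight 26, value 102
- 3×B + 1×D: weight 27, value 100
Best: 102 pts.

102 pts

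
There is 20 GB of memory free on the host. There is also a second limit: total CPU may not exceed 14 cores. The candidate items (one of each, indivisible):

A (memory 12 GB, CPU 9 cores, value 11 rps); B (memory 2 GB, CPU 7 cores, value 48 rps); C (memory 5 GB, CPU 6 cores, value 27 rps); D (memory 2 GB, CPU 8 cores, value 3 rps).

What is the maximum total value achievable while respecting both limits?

75 rps

Feasible sets respecting both limits:
- B+C: memory 7, CPU 13, value 75
- B: memory 2, CPU 7, value 48
- C+D: memory 7, CPU 14, value 30
- C: memory 5, CPU 6, value 27
Best: 75 rps.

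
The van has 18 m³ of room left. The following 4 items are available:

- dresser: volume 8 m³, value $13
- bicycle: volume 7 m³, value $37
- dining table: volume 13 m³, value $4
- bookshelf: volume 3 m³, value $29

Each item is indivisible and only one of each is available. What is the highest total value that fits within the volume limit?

Check high-value combinations within 18 m³:
- dresser+bicycle+bookshelf: volume 8+7+3=18, value 13+37+29=79
- bicycle+bookshelf: volume 7+3=10, value 37+29=66
- dresser+bicycle: volume 8+7=15, value 13+37=50
- dresser+bookshelf: volume 8+3=11, value 13+29=42
- bicycle: volume 7, value 37
Best: $79.

$79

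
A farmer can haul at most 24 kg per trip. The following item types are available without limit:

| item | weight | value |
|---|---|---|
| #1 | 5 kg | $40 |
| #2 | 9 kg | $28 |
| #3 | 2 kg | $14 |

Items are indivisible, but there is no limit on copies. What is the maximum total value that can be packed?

Best value-per-unit is #1 at 40/5; filling with it alone gives 4×40 = 160.
Optimal mix: 4×#1 + 2×#3 → weight 24, value 188.

$188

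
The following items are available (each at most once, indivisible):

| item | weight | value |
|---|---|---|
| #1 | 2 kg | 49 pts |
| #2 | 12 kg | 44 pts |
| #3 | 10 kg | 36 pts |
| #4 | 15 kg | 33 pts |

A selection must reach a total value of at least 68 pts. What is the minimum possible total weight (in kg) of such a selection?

Subsets with value ≥ 68, sorted by total weight:
- #1+#3: weight 12, value 85
- #1+#2: weight 14, value 93
- #1+#4: weight 17, value 82
- #2+#3: weight 22, value 80
Minimum weight: 12 kg.

12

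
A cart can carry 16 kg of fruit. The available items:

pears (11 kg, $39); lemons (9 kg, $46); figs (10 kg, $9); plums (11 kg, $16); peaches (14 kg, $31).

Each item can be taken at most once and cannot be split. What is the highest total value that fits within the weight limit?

This is a 0/1 knapsack; check combinations near the capacity.
- lemons: weight 9, value 46
- pears: weight 11, value 39
- peaches: weight 14, value 31
Best: $46.

$46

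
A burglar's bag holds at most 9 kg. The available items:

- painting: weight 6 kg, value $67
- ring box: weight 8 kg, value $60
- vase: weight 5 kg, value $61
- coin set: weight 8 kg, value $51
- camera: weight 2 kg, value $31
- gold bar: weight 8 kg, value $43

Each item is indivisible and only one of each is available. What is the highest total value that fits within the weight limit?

$98

Check high-value combinations within 9 kg:
- painting+camera: weight 6+2=8, value 67+31=98
- vase+camera: weight 5+2=7, value 61+31=92
- painting: weight 6, value 67
Best: $98.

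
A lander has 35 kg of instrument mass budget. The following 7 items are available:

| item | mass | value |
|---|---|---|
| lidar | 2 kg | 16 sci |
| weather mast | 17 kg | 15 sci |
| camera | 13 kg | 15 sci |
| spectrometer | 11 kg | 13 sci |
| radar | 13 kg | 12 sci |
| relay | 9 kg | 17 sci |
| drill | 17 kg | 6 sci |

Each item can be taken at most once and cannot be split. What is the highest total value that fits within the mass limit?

Check high-value combinations within 35 kg:
- lidar+camera+spectrometer+relay: mass 2+13+11+9=35, value 16+15+13+17=61
- lidar+spectrometer+radar+relay: mass 2+11+13+9=35, value 16+13+12+17=58
- lidar+camera+relay: mass 2+13+9=24, value 16+15+17=48
- lidar+weather mast+relay: mass 2+17+9=28, value 16+15+17=48
- lidar+spectrometer+relay: mass 2+11+9=22, value 16+13+17=46
Best: 61 sci.

61 sci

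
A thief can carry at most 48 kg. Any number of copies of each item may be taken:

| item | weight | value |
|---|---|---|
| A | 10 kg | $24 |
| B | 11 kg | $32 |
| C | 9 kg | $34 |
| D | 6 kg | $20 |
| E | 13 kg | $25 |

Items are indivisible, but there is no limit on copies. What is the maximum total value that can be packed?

Best value-per-unit is C at 34/9; filling with it alone gives 5×34 = 170.
Optimal mix: 4×C + 2×D → weight 48, value 176.

$176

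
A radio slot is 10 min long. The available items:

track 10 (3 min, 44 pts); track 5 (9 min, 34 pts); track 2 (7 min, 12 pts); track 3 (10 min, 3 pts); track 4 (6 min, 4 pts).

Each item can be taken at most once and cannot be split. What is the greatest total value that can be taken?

56 pts

Check high-value combinations within 10 min:
- track 10+track 2: duration 3+7=10, value 44+12=56
- track 10+track 4: duration 3+6=9, value 44+4=48
- track 10: duration 3, value 44
Best: 56 pts.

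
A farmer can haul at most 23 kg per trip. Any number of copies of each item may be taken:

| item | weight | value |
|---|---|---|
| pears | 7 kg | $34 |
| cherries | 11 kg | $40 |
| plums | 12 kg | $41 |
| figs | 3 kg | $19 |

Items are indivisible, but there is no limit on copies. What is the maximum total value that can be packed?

Best value-per-unit is figs at 19/3, and filling with it alone uses weight 7×3=21. No mix of the others beats 7×19 = 133.

$133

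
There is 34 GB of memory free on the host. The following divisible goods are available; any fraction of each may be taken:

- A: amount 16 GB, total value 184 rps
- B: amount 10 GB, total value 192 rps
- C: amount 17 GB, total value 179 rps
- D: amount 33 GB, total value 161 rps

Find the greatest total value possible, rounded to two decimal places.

Take in order of value per unit:
- B (192/10 per unit): all 10 → value 192, running total 192.00
- A (184/16 per unit): all 16 → value 184, running total 376.00
- C (179/17 per unit): 8 of 17 → value 8×179/17 = 84.2353, running total 460.24
Total 460.24.

460.24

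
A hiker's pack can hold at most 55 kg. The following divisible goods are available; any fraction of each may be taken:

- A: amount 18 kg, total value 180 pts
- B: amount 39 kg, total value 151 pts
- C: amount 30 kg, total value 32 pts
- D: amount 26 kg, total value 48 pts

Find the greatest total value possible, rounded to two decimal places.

323.26

Take in order of value per unit:
- A (180/18 per unit): all 18 → value 180, running total 180.00
- B (151/39 per unit): 37 of 39 → value 37×151/39 = 143.2564, running total 323.26
Total 323.26.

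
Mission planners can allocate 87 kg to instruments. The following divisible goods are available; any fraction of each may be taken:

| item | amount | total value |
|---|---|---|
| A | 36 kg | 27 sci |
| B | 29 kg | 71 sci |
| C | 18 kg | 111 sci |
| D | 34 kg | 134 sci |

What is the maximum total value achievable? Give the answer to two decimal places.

320.50

Take in order of value per unit:
- C (111/18 per unit): all 18 → value 111, running total 111.00
- D (134/34 per unit): all 34 → value 134, running total 245.00
- B (71/29 per unit): all 29 → value 71, running total 316.00
- A (27/36 per unit): 6 of 36 → value 6×27/36 = 4.5000, running total 320.50
Total 320.50.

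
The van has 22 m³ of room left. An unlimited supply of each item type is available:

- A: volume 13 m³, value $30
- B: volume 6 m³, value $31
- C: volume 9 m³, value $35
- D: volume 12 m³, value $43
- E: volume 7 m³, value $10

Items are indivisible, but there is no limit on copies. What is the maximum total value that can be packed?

$97

Best value-per-unit is B at 31/6; filling with it alone gives 3×31 = 93.
Optimal mix: 2×B + 1×C → volume 21, value 97.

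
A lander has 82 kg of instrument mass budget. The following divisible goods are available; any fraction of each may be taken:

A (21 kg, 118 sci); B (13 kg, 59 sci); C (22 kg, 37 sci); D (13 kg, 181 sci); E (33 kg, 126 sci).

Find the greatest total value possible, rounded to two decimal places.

Take in order of value per unit:
- D (181/13 per unit): all 13 → value 181, running total 181.00
- A (118/21 per unit): all 21 → value 118, running total 299.00
- B (59/13 per unit): all 13 → value 59, running total 358.00
- E (126/33 per unit): all 33 → value 126, running total 484.00
- C (37/22 per unit): 2 of 22 → value 2×37/22 = 3.3636, running total 487.36
Total 487.36.

487.36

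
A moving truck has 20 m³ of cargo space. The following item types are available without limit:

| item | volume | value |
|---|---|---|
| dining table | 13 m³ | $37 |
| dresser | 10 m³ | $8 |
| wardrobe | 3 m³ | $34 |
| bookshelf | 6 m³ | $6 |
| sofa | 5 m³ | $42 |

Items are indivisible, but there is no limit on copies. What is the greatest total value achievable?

$212

Best value-per-unit is wardrobe at 34/3; filling with it alone gives 6×34 = 204.
Optimal mix: 5×wardrobe + 1×sofa → volume 20, value 212.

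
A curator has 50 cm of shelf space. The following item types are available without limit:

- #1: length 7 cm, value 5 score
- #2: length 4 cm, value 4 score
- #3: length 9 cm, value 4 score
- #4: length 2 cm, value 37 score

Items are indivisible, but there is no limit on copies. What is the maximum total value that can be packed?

925 score

Best value-per-unit is #4 at 37/2, and filling with it alone uses length 25×2=50. No mix of the others beats 25×37 = 925.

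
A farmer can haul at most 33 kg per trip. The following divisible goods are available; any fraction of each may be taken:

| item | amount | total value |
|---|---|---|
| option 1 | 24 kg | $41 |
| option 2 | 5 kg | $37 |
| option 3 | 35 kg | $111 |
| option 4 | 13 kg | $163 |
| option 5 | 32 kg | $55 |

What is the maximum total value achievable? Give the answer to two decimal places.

247.57

Take in order of value per unit:
- option 4 (163/13 per unit): all 13 → value 163, running total 163.00
- option 2 (37/5 per unit): all 5 → value 37, running total 200.00
- option 3 (111/35 per unit): 15 of 35 → value 15×111/35 = 47.5714, running total 247.57
Total 247.57.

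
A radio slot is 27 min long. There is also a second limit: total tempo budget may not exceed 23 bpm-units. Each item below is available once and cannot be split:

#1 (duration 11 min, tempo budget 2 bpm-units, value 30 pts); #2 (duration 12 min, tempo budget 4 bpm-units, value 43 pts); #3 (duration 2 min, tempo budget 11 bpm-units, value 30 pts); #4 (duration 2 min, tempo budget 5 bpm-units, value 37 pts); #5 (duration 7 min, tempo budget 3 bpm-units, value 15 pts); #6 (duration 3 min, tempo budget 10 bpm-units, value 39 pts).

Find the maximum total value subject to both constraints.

Feasible sets respecting both limits:
- #1+#2+#3+#4: duration 27, tempo budget 22, value 140
- #2+#4+#5+#6: duration 24, tempo budget 22, value 134
- #2+#3+#4+#5: duration 23, tempo budget 23, value 125
Best: 140 pts.

140 pts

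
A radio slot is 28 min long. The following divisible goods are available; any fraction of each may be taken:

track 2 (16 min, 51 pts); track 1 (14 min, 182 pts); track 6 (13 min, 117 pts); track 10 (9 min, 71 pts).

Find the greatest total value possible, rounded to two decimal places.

Take in order of value per unit:
- track 1 (182/14 per unit): all 14 → value 182, running total 182.00
- track 6 (117/13 per unit): all 13 → value 117, running total 299.00
- track 10 (71/9 per unit): 1 of 9 → value 1×71/9 = 7.8889, running total 306.89
Total 306.89.

306.89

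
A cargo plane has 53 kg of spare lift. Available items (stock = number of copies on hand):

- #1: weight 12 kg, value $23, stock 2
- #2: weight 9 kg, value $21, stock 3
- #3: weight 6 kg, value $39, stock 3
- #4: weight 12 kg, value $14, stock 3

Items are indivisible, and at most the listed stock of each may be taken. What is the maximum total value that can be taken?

$184

Top feasible selections:
- 2×#1 + 1×#2 + 3×#3: weight 51, value 184
- 1×#1 + 2×#2 + 3×#3: weight 48, value 182
Best: $184.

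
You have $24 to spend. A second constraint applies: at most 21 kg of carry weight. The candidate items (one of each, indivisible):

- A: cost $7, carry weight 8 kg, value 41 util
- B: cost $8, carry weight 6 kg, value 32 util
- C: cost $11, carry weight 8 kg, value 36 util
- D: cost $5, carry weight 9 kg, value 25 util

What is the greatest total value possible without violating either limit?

Feasible sets respecting both limits:
- A+C: cost 18, carry weight 16, value 77
- A+B: cost 15, carry weight 14, value 73
- B+C: cost 19, carry weight 14, value 68
- A+D: cost 12, carry weight 17, value 66
Best: 77 util.

77 util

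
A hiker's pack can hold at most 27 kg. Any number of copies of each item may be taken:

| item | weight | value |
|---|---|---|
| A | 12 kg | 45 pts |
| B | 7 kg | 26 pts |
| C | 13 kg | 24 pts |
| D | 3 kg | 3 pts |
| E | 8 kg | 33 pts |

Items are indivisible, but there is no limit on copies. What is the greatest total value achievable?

104 pts

Best value-per-unit is E at 33/8; filling with it alone gives 3×33 = 99.
Optimal mix: 1×A + 1×B + 1×E → weight 27, value 104.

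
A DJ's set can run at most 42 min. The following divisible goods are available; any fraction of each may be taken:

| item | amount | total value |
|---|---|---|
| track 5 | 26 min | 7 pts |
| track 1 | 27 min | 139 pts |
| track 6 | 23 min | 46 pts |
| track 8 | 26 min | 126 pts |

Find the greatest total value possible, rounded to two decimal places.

Take in order of value per unit:
- track 1 (139/27 per unit): all 27 → value 139, running total 139.00
- track 8 (126/26 per unit): 15 of 26 → value 15×126/26 = 72.6923, running total 211.69
Total 211.69.

211.69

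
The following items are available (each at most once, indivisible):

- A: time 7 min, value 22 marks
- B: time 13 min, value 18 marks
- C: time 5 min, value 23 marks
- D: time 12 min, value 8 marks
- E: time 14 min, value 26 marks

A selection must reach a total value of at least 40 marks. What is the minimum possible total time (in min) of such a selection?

12

Subsets with value ≥ 40, sorted by total time:
- A+C: time 12, value 45
- B+C: time 18, value 41
- C+E: time 19, value 49
- A+B: time 20, value 40
Minimum time: 12 min.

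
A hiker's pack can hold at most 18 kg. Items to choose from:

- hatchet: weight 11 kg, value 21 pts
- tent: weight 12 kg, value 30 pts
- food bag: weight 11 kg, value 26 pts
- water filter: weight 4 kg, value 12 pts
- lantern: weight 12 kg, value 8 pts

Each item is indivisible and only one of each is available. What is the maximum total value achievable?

42 pts

This is a 0/1 knapsack; check combinations near the capacity.
- tent+water filter: weight 12+4=16, value 30+12=42
- food bag+water filter: weight 11+4=15, value 26+12=38
- hatchet+water filter: weight 11+4=15, value 21+12=33
Best: 42 pts.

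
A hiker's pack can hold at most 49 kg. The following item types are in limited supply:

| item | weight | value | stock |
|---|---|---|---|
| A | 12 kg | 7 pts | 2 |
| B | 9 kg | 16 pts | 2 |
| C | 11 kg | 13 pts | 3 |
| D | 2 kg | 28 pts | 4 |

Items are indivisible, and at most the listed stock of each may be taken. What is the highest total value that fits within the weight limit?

170 pts

Top feasible selections:
- 2×B + 2×C + 4×D: weight 48, value 170
- 1×A + 2×B + 1×C + 4×D: weight 49, value 164
- 2×B + 1×C + 4×D: weight 37, value 157
Best: 170 pts.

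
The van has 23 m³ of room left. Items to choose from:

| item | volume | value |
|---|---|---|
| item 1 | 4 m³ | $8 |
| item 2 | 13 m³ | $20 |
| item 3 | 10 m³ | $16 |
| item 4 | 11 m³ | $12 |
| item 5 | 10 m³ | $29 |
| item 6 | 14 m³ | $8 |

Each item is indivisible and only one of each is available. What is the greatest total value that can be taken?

Check high-value combinations within 23 m³:
- item 2+item 5: volume 13+10=23, value 20+29=49
- item 3+item 5: volume 10+10=20, value 16+29=45
- item 4+item 5: volume 11+10=21, value 12+29=41
- item 1+item 5: volume 4+10=14, value 8+29=37
Best: $49.

$49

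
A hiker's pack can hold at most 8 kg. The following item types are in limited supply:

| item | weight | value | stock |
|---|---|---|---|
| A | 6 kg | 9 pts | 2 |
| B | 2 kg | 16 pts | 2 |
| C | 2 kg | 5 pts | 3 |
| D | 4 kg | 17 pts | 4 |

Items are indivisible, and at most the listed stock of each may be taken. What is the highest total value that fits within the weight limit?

Top feasible selections:
- 2×B + 1×D: weight 8, value 49
- 2×B + 2×C: weight 8, value 42
- 1×B + 1×C + 1×D: weight 8, value 38
Best: 49 pts.

49 pts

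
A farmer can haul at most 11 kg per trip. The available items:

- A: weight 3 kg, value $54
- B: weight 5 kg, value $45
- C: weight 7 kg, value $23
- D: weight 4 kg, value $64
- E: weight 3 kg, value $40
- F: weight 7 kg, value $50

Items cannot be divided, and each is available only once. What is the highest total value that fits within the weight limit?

Check high-value combinations within 11 kg:
- A+D+E: weight 3+4+3=10, value 54+64+40=158
- A+B+E: weight 3+5+3=11, value 54+45+40=139
- A+D: weight 3+4=7, value 54+64=118
- D+F: weight 4+7=11, value 64+50=114
- B+D: weight 5+4=9, value 45+64=109
Best: $158.

$158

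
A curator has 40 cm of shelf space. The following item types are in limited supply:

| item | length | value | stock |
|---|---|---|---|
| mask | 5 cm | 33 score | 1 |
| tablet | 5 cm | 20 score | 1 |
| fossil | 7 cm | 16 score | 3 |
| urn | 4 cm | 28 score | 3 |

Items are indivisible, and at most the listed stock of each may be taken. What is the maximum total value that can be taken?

Top feasible selections:
- 1×mask + 1×tablet + 2×fossil + 3×urn: length 36, value 169
- 1×mask + 3×fossil + 3×urn: length 38, value 165
- 1×mask + 1×tablet + 3×fossil + 2×urn: length 39, value 157
Best: 169 score.

169 score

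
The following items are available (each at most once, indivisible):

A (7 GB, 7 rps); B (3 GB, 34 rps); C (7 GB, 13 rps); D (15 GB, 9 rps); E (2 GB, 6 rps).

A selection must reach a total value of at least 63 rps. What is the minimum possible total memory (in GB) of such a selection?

32

Subsets with value ≥ 63, sorted by total memory:
- A+B+C+D: memory 32, value 63
- A+B+C+D+E: memory 34, value 69
Minimum memory: 32 GB.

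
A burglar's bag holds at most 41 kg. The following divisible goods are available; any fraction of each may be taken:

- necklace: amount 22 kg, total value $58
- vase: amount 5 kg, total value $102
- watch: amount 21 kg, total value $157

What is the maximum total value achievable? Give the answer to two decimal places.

298.55

Take in order of value per unit:
- vase (102/5 per unit): all 5 → value 102, running total 102.00
- watch (157/21 per unit): all 21 → value 157, running total 259.00
- necklace (58/22 per unit): 15 of 22 → value 15×58/22 = 39.5455, running total 298.55
Total 298.55.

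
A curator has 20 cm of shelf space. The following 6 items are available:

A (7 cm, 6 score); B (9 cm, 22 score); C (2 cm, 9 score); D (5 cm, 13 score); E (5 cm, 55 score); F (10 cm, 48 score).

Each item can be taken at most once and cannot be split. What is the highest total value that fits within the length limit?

116 score

Check high-value combinations within 20 cm:
- D+E+F: length 5+5+10=20, value 13+55+48=116
- C+E+F: length 2+5+10=17, value 9+55+48=112
- E+F: length 5+10=15, value 55+48=103
Best: 116 score.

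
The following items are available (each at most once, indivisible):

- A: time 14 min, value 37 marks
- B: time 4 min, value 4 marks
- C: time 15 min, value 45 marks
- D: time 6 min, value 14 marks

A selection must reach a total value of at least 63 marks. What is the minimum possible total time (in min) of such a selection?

Subsets with value ≥ 63, sorted by total time:
- B+C+D: time 25, value 63
- A+C: time 29, value 82
- A+B+C: time 33, value 86
- A+C+D: time 35, value 96
Minimum time: 25 min.

25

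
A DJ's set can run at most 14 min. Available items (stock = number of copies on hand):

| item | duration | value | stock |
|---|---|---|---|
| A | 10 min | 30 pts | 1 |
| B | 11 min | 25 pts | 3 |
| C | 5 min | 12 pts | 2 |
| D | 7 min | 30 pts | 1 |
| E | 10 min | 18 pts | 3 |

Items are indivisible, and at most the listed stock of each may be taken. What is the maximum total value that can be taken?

Best selections within duration 14 and stock limits:
- 1×C + 1×D: duration 12, value 42
- 1×D: duration 7, value 30
- 1×A: duration 10, value 30
- 1×B: duration 11, value 25
Best: 42 pts.

42 pts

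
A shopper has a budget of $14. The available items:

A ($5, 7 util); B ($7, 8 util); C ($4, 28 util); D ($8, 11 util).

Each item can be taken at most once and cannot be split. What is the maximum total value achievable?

39 util

Check high-value combinations within $14:
- C+D: cost 4+8=12, value 28+11=39
- B+C: cost 7+4=11, value 8+28=36
- A+C: cost 5+4=9, value 7+28=35
Best: 39 util.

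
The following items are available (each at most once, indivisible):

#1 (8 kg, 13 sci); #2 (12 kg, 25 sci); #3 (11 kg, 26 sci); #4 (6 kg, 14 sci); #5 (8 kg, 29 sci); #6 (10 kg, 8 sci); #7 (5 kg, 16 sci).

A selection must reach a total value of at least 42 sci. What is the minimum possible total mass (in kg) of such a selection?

Subsets with value ≥ 42, sorted by total mass:
- #5+#7: mass 13, value 45
- #4+#5: mass 14, value 43
- #1+#5: mass 16, value 42
Minimum mass: 13 kg.

13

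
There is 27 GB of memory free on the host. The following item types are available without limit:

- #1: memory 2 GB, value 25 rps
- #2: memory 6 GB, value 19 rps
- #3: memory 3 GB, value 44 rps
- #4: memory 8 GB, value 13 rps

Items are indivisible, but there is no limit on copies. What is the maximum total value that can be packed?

396 rps

Best value-per-unit is #3 at 44/3, and filling with it alone uses memory 9×3=27. No mix of the others beats 9×44 = 396.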